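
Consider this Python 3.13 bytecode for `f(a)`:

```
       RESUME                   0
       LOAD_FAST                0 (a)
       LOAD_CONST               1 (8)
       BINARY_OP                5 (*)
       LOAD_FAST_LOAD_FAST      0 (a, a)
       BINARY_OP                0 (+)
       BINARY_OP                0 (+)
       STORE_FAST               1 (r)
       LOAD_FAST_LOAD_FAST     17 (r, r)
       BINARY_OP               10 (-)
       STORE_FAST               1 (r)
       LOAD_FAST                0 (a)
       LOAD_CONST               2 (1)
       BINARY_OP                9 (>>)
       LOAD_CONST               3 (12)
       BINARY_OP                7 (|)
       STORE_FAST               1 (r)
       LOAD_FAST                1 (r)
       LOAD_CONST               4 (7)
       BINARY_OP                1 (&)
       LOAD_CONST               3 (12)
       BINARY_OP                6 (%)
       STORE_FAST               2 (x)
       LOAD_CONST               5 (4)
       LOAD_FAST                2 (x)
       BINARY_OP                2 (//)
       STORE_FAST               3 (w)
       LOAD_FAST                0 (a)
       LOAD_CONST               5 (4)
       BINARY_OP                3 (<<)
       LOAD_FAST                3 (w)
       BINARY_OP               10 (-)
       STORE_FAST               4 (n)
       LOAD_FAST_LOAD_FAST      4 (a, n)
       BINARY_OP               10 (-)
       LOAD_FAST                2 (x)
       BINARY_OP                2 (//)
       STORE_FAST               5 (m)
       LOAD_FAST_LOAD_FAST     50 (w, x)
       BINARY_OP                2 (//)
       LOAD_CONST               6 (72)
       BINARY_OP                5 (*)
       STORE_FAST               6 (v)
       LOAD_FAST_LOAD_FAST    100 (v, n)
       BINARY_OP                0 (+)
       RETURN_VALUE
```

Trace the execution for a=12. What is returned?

192

LOAD_FAST a → push 12. Stack: [12]
LOAD_CONST → push 8. Stack: [12, 8]
BINARY_OP * → 12 * 8 = 96. Stack: [96]
LOAD_FAST_LOAD_FAST a,a → push 12,12. Stack: [96, 12, 12]
BINARY_OP + → 12 + 12 = 24. Stack: [96, 24]
BINARY_OP + → 96 + 24 = 120. Stack: [120]
STORE_FAST r → r=120. Stack: []
LOAD_FAST_LOAD_FAST r,r → push 120,120. Stack: [120, 120]
BINARY_OP - → 120 - 120 = 0. Stack: [0]
STORE_FAST r → r=0. Stack: []
LOAD_FAST a → push 12. Stack: [12]
LOAD_CONST → push 1. Stack: [12, 1]
BINARY_OP >> → 12 >> 1 = 6. Stack: [6]
LOAD_CONST → push 12. Stack: [6, 12]
BINARY_OP | → 6 | 12 = 14. Stack: [14]
STORE_FAST r → r=14. Stack: []
LOAD_FAST r → push 14. Stack: [14]
LOAD_CONST → push 7. Stack: [14, 7]
BINARY_OP & → 14 & 7 = 6. Stack: [6]
LOAD_CONST → push 12. Stack: [6, 12]
BINARY_OP % → 6 % 12 = 6. Stack: [6]
STORE_FAST x → x=6. Stack: []
LOAD_CONST → push 4. Stack: [4]
LOAD_FAST x → push 6. Stack: [4, 6]
BINARY_OP // → 4 // 6 = 0. Stack: [0]
STORE_FAST w → w=0. Stack: []
LOAD_FAST a → push 12. Stack: [12]
LOAD_CONST → push 4. Stack: [12, 4]
BINARY_OP << → 12 << 4 = 192. Stack: [192]
LOAD_FAST w → push 0. Stack: [192, 0]
BINARY_OP - → 192 - 0 = 192. Stack: [192]
STORE_FAST n → n=192. Stack: []
LOAD_FAST_LOAD_FAST a,n → push 12,192. Stack: [12, 192]
BINARY_OP - → 12 - 192 = -180. Stack: [-180]
LOAD_FAST x → push 6. Stack: [-180, 6]
BINARY_OP // → -180 // 6 = -30. Stack: [-30]
STORE_FAST m → m=-30. Stack: []
LOAD_FAST_LOAD_FAST w,x → push 0,6. Stack: [0, 6]
BINARY_OP // → 0 // 6 = 0. Stack: [0]
LOAD_CONST → push 72. Stack: [0, 72]
BINARY_OP * → 0 * 72 = 0. Stack: [0]
STORE_FAST v → v=0. Stack: []
LOAD_FAST_LOAD_FAST v,n → push 0,192. Stack: [0, 192]
BINARY_OP + → 0 + 192 = 192. Stack: [192]
RETURN_VALUE → return 192.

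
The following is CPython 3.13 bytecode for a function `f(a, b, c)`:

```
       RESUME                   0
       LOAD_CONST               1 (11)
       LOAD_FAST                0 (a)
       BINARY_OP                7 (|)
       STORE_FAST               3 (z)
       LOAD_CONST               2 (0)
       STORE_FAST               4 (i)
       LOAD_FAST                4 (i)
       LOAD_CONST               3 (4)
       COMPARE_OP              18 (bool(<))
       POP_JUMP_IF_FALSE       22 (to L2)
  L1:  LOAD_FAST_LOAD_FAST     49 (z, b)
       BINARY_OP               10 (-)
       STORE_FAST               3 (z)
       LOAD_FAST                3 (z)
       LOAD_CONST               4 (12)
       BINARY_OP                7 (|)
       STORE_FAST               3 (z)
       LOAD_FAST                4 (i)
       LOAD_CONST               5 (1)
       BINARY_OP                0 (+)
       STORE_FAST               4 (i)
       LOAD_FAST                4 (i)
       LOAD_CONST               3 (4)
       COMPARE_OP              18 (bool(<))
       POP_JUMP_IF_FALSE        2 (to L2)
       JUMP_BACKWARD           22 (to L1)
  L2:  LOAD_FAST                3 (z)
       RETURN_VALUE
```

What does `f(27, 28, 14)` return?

LOAD_CONST → push 11
LOAD_FAST a → push 27
BINARY_OP | → 11 | 27 = 27
STORE_FAST z → z=27
LOAD_CONST → push 0
STORE_FAST i → i=0
LOAD_FAST i → push 0
LOAD_CONST → push 4
COMPARE_OP bool(<) → 0 vs 4 = True
POP_JUMP_IF_FALSE → pop True; no jump
LOAD_FAST_LOAD_FAST z,b → push 27,28
BINARY_OP - → 27 - 28 = -1
STORE_FAST z → z=-1
LOAD_FAST z → push -1
LOAD_CONST → push 12
BINARY_OP | → -1 | 12 = -1
STORE_FAST z → z=-1
LOAD_FAST i → push 0
LOAD_CONST → push 1
BINARY_OP + → 0 + 1 = 1
STORE_FAST i → i=1
LOAD_FAST i → push 1
LOAD_CONST → push 4
COMPARE_OP bool(<) → 1 vs 4 = True
POP_JUMP_IF_FALSE → pop True; no jump
LOAD_FAST_LOAD_FAST z,b → push -1,28
BINARY_OP - → -1 - 28 = -29
STORE_FAST z → z=-29
LOAD_FAST z → push -29
LOAD_CONST → push 12
BINARY_OP | → -29 | 12 = -17
STORE_FAST z → z=-17
LOAD_FAST i → push 1
LOAD_CONST → push 1
BINARY_OP + → 1 + 1 = 2
STORE_FAST i → i=2
LOAD_FAST i → push 2
LOAD_CONST → push 4
COMPARE_OP bool(<) → 2 vs 4 = True
POP_JUMP_IF_FALSE → pop True; no jump
LOAD_FAST_LOAD_FAST z,b → push -17,28
BINARY_OP - → -17 - 28 = -45
STORE_FAST z → z=-45
LOAD_FAST z → push -45
LOAD_CONST → push 12
BINARY_OP | → -45 | 12 = -33
STORE_FAST z → z=-33
LOAD_FAST i → push 2
LOAD_CONST → push 1
BINARY_OP + → 2 + 1 = 3
STORE_FAST i → i=3
LOAD_FAST i → push 3
LOAD_CONST → push 4
COMPARE_OP bool(<) → 3 vs 4 = True
POP_JUMP_IF_FALSE → pop True; no jump
LOAD_FAST_LOAD_FAST z,b → push -33,28
BINARY_OP - → -33 - 28 = -61
STORE_FAST z → z=-61
LOAD_FAST z → push -61
LOAD_CONST → push 12
BINARY_OP | → -61 | 12 = -49
STORE_FAST z → z=-49
LOAD_FAST i → push 3
LOAD_CONST → push 1
BINARY_OP + → 3 + 1 = 4
STORE_FAST i → i=4
LOAD_FAST i → push 4
LOAD_CONST → push 4
COMPARE_OP bool(<) → 4 vs 4 = False
POP_JUMP_IF_FALSE → pop False; jump
LOAD_FAST z → push -49
RETURN_VALUE → return -49.

-49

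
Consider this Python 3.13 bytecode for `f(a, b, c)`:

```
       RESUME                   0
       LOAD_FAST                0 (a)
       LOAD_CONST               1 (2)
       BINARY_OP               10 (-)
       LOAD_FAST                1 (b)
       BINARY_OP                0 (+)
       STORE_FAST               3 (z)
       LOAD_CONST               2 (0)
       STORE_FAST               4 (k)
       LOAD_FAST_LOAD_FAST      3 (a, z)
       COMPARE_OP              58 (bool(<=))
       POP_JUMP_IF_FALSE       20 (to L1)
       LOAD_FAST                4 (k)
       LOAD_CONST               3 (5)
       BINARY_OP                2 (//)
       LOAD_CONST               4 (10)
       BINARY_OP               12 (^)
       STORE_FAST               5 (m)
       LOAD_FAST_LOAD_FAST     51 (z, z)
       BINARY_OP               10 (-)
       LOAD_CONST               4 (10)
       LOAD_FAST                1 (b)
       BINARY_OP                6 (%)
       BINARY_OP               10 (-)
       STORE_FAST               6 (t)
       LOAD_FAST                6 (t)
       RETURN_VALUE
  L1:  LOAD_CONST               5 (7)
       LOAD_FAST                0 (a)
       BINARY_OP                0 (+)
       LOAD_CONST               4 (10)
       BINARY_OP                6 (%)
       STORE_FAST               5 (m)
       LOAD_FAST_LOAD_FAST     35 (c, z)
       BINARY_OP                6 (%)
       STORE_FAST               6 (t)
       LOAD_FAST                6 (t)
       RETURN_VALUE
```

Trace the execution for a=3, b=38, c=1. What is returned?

LOAD_FAST a → push 3. Stack: [3]
LOAD_CONST → push 2. Stack: [3, 2]
BINARY_OP - → 3 - 2 = 1. Stack: [1]
LOAD_FAST b → push 38. Stack: [1, 38]
BINARY_OP + → 1 + 38 = 39. Stack: [39]
STORE_FAST z → z=39. Stack: []
LOAD_CONST → push 0. Stack: [0]
STORE_FAST k → k=0. Stack: []
LOAD_FAST_LOAD_FAST a,z → push 3,39. Stack: [3, 39]
COMPARE_OP bool(<=) → 3 vs 39 = True. Stack: [True]
POP_JUMP_IF_FALSE → pop True; no jump. Stack: []
LOAD_FAST k → push 0. Stack: [0]
LOAD_CONST → push 5. Stack: [0, 5]
BINARY_OP // → 0 // 5 = 0. Stack: [0]
LOAD_CONST → push 10. Stack: [0, 10]
BINARY_OP ^ → 0 ^ 10 = 10. Stack: [10]
STORE_FAST m → m=10. Stack: []
LOAD_FAST_LOAD_FAST z,z → push 39,39. Stack: [39, 39]
BINARY_OP - → 39 - 39 = 0. Stack: [0]
LOAD_CONST → push 10. Stack: [0, 10]
LOAD_FAST b → push 38. Stack: [0, 10, 38]
BINARY_OP % → 10 % 38 = 10. Stack: [0, 10]
BINARY_OP - → 0 - 10 = -10. Stack: [-10]
STORE_FAST t → t=-10. Stack: []
LOAD_FAST t → push -10. Stack: [-10]
RETURN_VALUE → return -10.

-10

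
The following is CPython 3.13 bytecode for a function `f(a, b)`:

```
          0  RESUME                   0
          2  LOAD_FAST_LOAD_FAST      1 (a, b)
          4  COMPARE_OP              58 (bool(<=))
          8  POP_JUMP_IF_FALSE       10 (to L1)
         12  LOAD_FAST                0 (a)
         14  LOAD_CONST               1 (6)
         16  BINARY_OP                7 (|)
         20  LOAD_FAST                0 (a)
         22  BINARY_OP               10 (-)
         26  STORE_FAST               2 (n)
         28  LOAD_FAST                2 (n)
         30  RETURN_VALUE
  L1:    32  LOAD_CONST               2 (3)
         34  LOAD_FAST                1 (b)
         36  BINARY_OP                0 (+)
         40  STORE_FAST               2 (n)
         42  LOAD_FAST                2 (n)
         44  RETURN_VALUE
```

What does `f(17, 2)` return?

LOAD_FAST_LOAD_FAST a,b → push 17,2. Stack: [17, 2]
COMPARE_OP bool(<=) → 17 vs 2 = False. Stack: [False]
POP_JUMP_IF_FALSE → pop False; jump. Stack: []
LOAD_CONST → push 3. Stack: [3]
LOAD_FAST b → push 2. Stack: [3, 2]
BINARY_OP + → 3 + 2 = 5. Stack: [5]
STORE_FAST n → n=5. Stack: []
LOAD_FAST n → push 5. Stack: [5]
RETURN_VALUE → return 5.

5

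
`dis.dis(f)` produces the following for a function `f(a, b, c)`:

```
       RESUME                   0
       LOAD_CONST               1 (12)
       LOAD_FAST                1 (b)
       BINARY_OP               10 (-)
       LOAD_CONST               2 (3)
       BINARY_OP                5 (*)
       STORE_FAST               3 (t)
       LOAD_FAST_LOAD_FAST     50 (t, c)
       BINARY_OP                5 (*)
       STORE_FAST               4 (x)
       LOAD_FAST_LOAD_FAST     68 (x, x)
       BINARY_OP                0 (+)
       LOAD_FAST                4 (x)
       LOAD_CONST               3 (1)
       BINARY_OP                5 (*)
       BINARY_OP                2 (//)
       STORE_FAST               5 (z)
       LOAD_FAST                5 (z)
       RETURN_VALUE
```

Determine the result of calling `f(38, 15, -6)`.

LOAD_CONST → push 12. Stack: [12]
LOAD_FAST b → push 15. Stack: [12, 15]
BINARY_OP - → 12 - 15 = -3. Stack: [-3]
LOAD_CONST → push 3. Stack: [-3, 3]
BINARY_OP * → -3 * 3 = -9. Stack: [-9]
STORE_FAST t → t=-9. Stack: []
LOAD_FAST_LOAD_FAST t,c → push -9,-6. Stack: [-9, -6]
BINARY_OP * → -9 * -6 = 54. Stack: [54]
STORE_FAST x → x=54. Stack: []
LOAD_FAST_LOAD_FAST x,x → push 54,54. Stack: [54, 54]
BINARY_OP + → 54 + 54 = 108. Stack: [108]
LOAD_FAST x → push 54. Stack: [108, 54]
LOAD_CONST → push 1. Stack: [108, 54, 1]
BINARY_OP * → 54 * 1 = 54. Stack: [108, 54]
BINARY_OP // → 108 // 54 = 2. Stack: [2]
STORE_FAST z → z=2. Stack: []
LOAD_FAST z → push 2. Stack: [2]
RETURN_VALUE → return 2.

2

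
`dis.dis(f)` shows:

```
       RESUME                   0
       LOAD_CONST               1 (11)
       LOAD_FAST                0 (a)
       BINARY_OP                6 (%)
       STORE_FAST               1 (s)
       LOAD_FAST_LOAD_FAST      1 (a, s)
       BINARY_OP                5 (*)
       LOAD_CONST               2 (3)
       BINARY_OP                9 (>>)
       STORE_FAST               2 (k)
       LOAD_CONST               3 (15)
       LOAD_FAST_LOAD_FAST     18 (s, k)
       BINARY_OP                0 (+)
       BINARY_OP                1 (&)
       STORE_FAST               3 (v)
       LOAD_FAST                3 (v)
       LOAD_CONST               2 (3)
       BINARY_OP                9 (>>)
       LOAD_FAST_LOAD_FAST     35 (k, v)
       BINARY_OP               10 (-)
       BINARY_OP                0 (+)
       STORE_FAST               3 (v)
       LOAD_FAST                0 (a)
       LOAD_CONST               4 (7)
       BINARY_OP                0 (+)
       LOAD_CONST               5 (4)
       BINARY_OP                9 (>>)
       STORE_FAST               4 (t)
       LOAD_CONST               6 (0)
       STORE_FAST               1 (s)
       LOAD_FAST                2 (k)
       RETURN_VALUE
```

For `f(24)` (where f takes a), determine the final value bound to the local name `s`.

LOAD_CONST → push 11. Stack: [11]
LOAD_FAST a → push 24. Stack: [11, 24]
BINARY_OP % → 11 % 24 = 11. Stack: [11]
STORE_FAST s → s=11. Stack: []
LOAD_FAST_LOAD_FAST a,s → push 24,11. Stack: [24, 11]
BINARY_OP * → 24 * 11 = 264. Stack: [264]
LOAD_CONST → push 3. Stack: [264, 3]
BINARY_OP >> → 264 >> 3 = 33. Stack: [33]
STORE_FAST k → k=33. Stack: []
LOAD_CONST → push 15. Stack: [15]
LOAD_FAST_LOAD_FAST s,k → push 11,33. Stack: [15, 11, 33]
BINARY_OP + → 11 + 33 = 44. Stack: [15, 44]
BINARY_OP & → 15 & 44 = 12. Stack: [12]
STORE_FAST v → v=12. Stack: []
LOAD_FAST v → push 12. Stack: [12]
LOAD_CONST → push 3. Stack: [12, 3]
BINARY_OP >> → 12 >> 3 = 1. Stack: [1]
LOAD_FAST_LOAD_FAST k,v → push 33,12. Stack: [1, 33, 12]
BINARY_OP - → 33 - 12 = 21. Stack: [1, 21]
BINARY_OP + → 1 + 21 = 22. Stack: [22]
STORE_FAST v → v=22. Stack: []
LOAD_FAST a → push 24. Stack: [24]
LOAD_CONST → push 7. Stack: [24, 7]
BINARY_OP + → 24 + 7 = 31. Stack: [31]
LOAD_CONST → push 4. Stack: [31, 4]
BINARY_OP >> → 31 >> 4 = 1. Stack: [1]
STORE_FAST t → t=1. Stack: []
LOAD_CONST → push 0. Stack: [0]
STORE_FAST s → s=0. Stack: []
LOAD_FAST k → push 33. Stack: [33]
RETURN_VALUE → return 33.

0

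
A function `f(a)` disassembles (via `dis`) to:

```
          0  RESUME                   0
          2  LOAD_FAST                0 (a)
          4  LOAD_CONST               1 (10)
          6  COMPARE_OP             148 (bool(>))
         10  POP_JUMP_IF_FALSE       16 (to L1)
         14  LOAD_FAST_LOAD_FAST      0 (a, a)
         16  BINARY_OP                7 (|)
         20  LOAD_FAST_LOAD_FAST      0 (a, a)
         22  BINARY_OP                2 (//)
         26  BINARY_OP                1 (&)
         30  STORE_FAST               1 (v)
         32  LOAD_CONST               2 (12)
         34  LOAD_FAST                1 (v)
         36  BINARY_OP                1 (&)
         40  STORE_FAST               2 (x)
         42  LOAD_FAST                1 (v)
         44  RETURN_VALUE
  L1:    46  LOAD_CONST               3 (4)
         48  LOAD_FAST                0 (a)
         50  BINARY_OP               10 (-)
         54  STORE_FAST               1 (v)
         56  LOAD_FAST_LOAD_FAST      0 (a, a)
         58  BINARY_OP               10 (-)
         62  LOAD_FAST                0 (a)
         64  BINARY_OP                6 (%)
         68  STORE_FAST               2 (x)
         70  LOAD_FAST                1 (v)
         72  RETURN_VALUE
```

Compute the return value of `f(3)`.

LOAD_FAST a → push 3. Stack: [3]
LOAD_CONST → push 10. Stack: [3, 10]
COMPARE_OP bool(>) → 3 vs 10 = False. Stack: [False]
POP_JUMP_IF_FALSE → pop False; jump. Stack: []
LOAD_CONST → push 4. Stack: [4]
LOAD_FAST a → push 3. Stack: [4, 3]
BINARY_OP - → 4 - 3 = 1. Stack: [1]
STORE_FAST v → v=1. Stack: []
LOAD_FAST_LOAD_FAST a,a → push 3,3. Stack: [3, 3]
BINARY_OP - → 3 - 3 = 0. Stack: [0]
LOAD_FAST a → push 3. Stack: [0, 3]
BINARY_OP % → 0 % 3 = 0. Stack: [0]
STORE_FAST x → x=0. Stack: []
LOAD_FAST v → push 1. Stack: [1]
RETURN_VALUE → return 1.

1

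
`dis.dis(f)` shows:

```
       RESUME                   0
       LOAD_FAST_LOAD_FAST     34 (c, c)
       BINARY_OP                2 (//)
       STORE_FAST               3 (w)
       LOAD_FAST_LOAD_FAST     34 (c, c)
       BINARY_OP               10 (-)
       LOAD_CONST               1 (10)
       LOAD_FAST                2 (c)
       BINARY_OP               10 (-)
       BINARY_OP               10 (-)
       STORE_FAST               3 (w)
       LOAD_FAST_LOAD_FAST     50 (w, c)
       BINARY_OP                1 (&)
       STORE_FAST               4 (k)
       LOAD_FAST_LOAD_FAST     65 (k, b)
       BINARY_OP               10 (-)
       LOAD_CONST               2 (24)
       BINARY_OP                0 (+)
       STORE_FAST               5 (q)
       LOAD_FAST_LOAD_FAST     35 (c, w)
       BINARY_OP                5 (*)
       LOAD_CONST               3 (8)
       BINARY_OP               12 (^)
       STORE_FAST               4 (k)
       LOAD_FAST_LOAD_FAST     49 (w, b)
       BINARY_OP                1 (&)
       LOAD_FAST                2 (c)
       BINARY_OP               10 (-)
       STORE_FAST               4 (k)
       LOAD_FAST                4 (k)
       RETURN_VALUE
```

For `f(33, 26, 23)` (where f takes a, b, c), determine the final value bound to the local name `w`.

LOAD_FAST_LOAD_FAST c,c → push 23,23. Stack: [23, 23]
BINARY_OP // → 23 // 23 = 1. Stack: [1]
STORE_FAST w → w=1. Stack: []
LOAD_FAST_LOAD_FAST c,c → push 23,23. Stack: [23, 23]
BINARY_OP - → 23 - 23 = 0. Stack: [0]
LOAD_CONST → push 10. Stack: [0, 10]
LOAD_FAST c → push 23. Stack: [0, 10, 23]
BINARY_OP - → 10 - 23 = -13. Stack: [0, -13]
BINARY_OP - → 0 - -13 = 13. Stack: [13]
STORE_FAST w → w=13. Stack: []
LOAD_FAST_LOAD_FAST w,c → push 13,23. Stack: [13, 23]
BINARY_OP & → 13 & 23 = 5. Stack: [5]
STORE_FAST k → k=5. Stack: []
LOAD_FAST_LOAD_FAST k,b → push 5,26. Stack: [5, 26]
BINARY_OP - → 5 - 26 = -21. Stack: [-21]
LOAD_CONST → push 24. Stack: [-21, 24]
BINARY_OP + → -21 + 24 = 3. Stack: [3]
STORE_FAST q → q=3. Stack: []
LOAD_FAST_LOAD_FAST c,w → push 23,13. Stack: [23, 13]
BINARY_OP * → 23 * 13 = 299. Stack: [299]
LOAD_CONST → push 8. Stack: [299, 8]
BINARY_OP ^ → 299 ^ 8 = 291. Stack: [291]
STORE_FAST k → k=291. Stack: []
LOAD_FAST_LOAD_FAST w,b → push 13,26. Stack: [13, 26]
BINARY_OP & → 13 & 26 = 8. Stack: [8]
LOAD_FAST c → push 23. Stack: [8, 23]
BINARY_OP - → 8 - 23 = -15. Stack: [-15]
STORE_FAST k → k=-15. Stack: []
LOAD_FAST k → push -15. Stack: [-15]
RETURN_VALUE → return -15.

13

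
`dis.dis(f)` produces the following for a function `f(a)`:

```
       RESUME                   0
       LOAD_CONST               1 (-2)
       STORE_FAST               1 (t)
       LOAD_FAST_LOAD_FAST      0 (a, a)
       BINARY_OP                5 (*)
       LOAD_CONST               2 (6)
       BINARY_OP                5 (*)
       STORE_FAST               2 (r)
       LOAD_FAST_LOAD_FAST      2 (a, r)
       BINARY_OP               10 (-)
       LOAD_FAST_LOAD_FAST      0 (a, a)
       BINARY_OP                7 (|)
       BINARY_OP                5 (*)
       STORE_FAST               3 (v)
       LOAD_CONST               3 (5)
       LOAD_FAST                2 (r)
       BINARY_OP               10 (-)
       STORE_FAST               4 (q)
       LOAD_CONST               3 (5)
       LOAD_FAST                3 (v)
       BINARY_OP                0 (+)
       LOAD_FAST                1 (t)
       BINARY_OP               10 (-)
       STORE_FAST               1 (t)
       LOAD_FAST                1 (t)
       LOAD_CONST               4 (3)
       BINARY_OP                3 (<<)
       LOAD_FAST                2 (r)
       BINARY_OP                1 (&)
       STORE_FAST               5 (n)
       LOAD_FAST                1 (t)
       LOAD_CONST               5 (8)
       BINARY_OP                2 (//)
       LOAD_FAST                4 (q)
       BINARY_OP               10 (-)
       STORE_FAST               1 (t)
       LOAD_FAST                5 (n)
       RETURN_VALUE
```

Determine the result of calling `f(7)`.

288

LOAD_CONST → push -2. Stack: [-2]
STORE_FAST t → t=-2. Stack: []
LOAD_FAST_LOAD_FAST a,a → push 7,7. Stack: [7, 7]
BINARY_OP * → 7 * 7 = 49. Stack: [49]
LOAD_CONST → push 6. Stack: [49, 6]
BINARY_OP * → 49 * 6 = 294. Stack: [294]
STORE_FAST r → r=294. Stack: []
LOAD_FAST_LOAD_FAST a,r → push 7,294. Stack: [7, 294]
BINARY_OP - → 7 - 294 = -287. Stack: [-287]
LOAD_FAST_LOAD_FAST a,a → push 7,7. Stack: [-287, 7, 7]
BINARY_OP | → 7 | 7 = 7. Stack: [-287, 7]
BINARY_OP * → -287 * 7 = -2009. Stack: [-2009]
STORE_FAST v → v=-2009. Stack: []
LOAD_CONST → push 5. Stack: [5]
LOAD_FAST r → push 294. Stack: [5, 294]
BINARY_OP - → 5 - 294 = -289. Stack: [-289]
STORE_FAST q → q=-289. Stack: []
LOAD_CONST → push 5. Stack: [5]
LOAD_FAST v → push -2009. Stack: [5, -2009]
BINARY_OP + → 5 + -2009 = -2004. Stack: [-2004]
LOAD_FAST t → push -2. Stack: [-2004, -2]
BINARY_OP - → -2004 - -2 = -2002. Stack: [-2002]
STORE_FAST t → t=-2002. Stack: []
LOAD_FAST t → push -2002. Stack: [-2002]
LOAD_CONST → push 3. Stack: [-2002, 3]
BINARY_OP << → -2002 << 3 = -16016. Stack: [-16016]
LOAD_FAST r → push 294. Stack: [-16016, 294]
BINARY_OP & → -16016 & 294 = 288. Stack: [288]
STORE_FAST n → n=288. Stack: []
LOAD_FAST t → push -2002. Stack: [-2002]
LOAD_CONST → push 8. Stack: [-2002, 8]
BINARY_OP // → -2002 // 8 = -251. Stack: [-251]
LOAD_FAST q → push -289. Stack: [-251, -289]
BINARY_OP - → -251 - -289 = 38. Stack: [38]
STORE_FAST t → t=38. Stack: []
LOAD_FAST n → push 288. Stack: [288]
RETURN_VALUE → return 288.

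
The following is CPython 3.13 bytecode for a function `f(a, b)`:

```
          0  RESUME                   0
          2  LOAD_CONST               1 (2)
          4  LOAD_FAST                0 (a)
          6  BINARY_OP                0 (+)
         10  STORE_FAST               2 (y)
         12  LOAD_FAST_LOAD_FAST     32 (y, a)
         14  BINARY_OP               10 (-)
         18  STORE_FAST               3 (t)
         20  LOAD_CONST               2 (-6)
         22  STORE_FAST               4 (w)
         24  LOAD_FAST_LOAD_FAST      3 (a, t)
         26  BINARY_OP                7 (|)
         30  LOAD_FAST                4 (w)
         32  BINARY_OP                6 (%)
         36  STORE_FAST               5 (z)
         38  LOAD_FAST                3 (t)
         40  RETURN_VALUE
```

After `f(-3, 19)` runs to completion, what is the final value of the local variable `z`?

LOAD_CONST → push 2. Stack: [2]
LOAD_FAST a → push -3. Stack: [2, -3]
BINARY_OP + → 2 + -3 = -1. Stack: [-1]
STORE_FAST y → y=-1. Stack: []
LOAD_FAST_LOAD_FAST y,a → push -1,-3. Stack: [-1, -3]
BINARY_OP - → -1 - -3 = 2. Stack: [2]
STORE_FAST t → t=2. Stack: []
LOAD_CONST → push -6. Stack: [-6]
STORE_FAST w → w=-6. Stack: []
LOAD_FAST_LOAD_FAST a,t → push -3,2. Stack: [-3, 2]
BINARY_OP | → -3 | 2 = -1. Stack: [-1]
LOAD_FAST w → push -6. Stack: [-1, -6]
BINARY_OP % → -1 % -6 = -1. Stack: [-1]
STORE_FAST z → z=-1. Stack: []
LOAD_FAST t → push 2. Stack: [2]
RETURN_VALUE → return 2.

-1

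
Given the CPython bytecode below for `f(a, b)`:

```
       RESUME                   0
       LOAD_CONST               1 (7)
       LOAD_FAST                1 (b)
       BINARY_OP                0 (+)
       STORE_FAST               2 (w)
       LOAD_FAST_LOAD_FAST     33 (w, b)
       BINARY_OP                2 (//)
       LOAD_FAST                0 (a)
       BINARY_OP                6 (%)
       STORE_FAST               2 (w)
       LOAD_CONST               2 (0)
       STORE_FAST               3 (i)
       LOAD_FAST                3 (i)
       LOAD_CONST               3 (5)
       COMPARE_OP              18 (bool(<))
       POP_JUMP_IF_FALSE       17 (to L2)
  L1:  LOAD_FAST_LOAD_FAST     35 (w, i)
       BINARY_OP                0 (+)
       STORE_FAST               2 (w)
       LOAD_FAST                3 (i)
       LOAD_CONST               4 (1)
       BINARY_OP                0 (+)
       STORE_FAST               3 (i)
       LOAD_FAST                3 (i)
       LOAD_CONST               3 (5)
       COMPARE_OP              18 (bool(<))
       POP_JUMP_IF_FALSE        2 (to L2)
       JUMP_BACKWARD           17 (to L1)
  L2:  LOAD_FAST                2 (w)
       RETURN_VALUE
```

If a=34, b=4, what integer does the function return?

12

LOAD_CONST → push 7
LOAD_FAST b → push 4
BINARY_OP + → 7 + 4 = 11
STORE_FAST w → w=11
LOAD_FAST_LOAD_FAST w,b → push 11,4
BINARY_OP // → 11 // 4 = 2
LOAD_FAST a → push 34
BINARY_OP % → 2 % 34 = 2
STORE_FAST w → w=2
LOAD_CONST → push 0
STORE_FAST i → i=0
LOAD_FAST i → push 0
LOAD_CONST → push 5
COMPARE_OP bool(<) → 0 vs 5 = True
POP_JUMP_IF_FALSE → pop True; no jump
LOAD_FAST_LOAD_FAST w,i → push 2,0
BINARY_OP + → 2 + 0 = 2
STORE_FAST w → w=2
LOAD_FAST i → push 0
LOAD_CONST → push 1
BINARY_OP + → 0 + 1 = 1
STORE_FAST i → i=1
LOAD_FAST i → push 1
LOAD_CONST → push 5
COMPARE_OP bool(<) → 1 vs 5 = True
POP_JUMP_IF_FALSE → pop True; no jump
LOAD_FAST_LOAD_FAST w,i → push 2,1
BINARY_OP + → 2 + 1 = 3
STORE_FAST w → w=3
LOAD_FAST i → push 1
LOAD_CONST → push 1
BINARY_OP + → 1 + 1 = 2
STORE_FAST i → i=2
LOAD_FAST i → push 2
LOAD_CONST → push 5
COMPARE_OP bool(<) → 2 vs 5 = True
POP_JUMP_IF_FALSE → pop True; no jump
LOAD_FAST_LOAD_FAST w,i → push 3,2
BINARY_OP + → 3 + 2 = 5
STORE_FAST w → w=5
LOAD_FAST i → push 2
LOAD_CONST → push 1
BINARY_OP + → 2 + 1 = 3
STORE_FAST i → i=3
LOAD_FAST i → push 3
LOAD_CONST → push 5
COMPARE_OP bool(<) → 3 vs 5 = True
POP_JUMP_IF_FALSE → pop True; no jump
LOAD_FAST_LOAD_FAST w,i → push 5,3
BINARY_OP + → 5 + 3 = 8
STORE_FAST w → w=8
LOAD_FAST i → push 3
LOAD_CONST → push 1
BINARY_OP + → 3 + 1 = 4
STORE_FAST i → i=4
LOAD_FAST i → push 4
LOAD_CONST → push 5
COMPARE_OP bool(<) → 4 vs 5 = True
POP_JUMP_IF_FALSE → pop True; no jump
LOAD_FAST_LOAD_FAST w,i → push 8,4
BINARY_OP + → 8 + 4 = 12
STORE_FAST w → w=12
LOAD_FAST i → push 4
LOAD_CONST → push 1
BINARY_OP + → 4 + 1 = 5
STORE_FAST i → i=5
LOAD_FAST i → push 5
LOAD_CONST → push 5
COMPARE_OP bool(<) → 5 vs 5 = False
POP_JUMP_IF_FALSE → pop False; jump
LOAD_FAST w → push 12
RETURN_VALUE → return 12.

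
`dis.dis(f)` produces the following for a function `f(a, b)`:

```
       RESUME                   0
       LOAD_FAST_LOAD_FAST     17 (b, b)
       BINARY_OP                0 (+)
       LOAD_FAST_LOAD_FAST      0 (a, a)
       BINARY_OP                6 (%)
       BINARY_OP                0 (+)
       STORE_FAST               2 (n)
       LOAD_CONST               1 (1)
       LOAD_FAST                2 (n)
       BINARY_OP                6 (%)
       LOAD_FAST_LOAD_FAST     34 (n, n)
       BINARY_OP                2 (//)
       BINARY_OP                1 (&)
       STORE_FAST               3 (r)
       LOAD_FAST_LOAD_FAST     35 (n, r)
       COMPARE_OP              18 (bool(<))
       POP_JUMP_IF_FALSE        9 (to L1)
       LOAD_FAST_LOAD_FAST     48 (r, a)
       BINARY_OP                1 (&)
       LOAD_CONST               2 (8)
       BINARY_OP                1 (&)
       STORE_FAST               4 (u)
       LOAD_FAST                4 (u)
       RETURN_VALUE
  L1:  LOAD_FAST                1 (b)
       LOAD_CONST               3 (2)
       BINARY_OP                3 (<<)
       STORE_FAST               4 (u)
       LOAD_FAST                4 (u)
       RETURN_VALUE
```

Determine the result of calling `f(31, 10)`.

40

LOAD_FAST_LOAD_FAST b,b → push 10,10. Stack: [10, 10]
BINARY_OP + → 10 + 10 = 20. Stack: [20]
LOAD_FAST_LOAD_FAST a,a → push 31,31. Stack: [20, 31, 31]
BINARY_OP % → 31 % 31 = 0. Stack: [20, 0]
BINARY_OP + → 20 + 0 = 20. Stack: [20]
STORE_FAST n → n=20. Stack: []
LOAD_CONST → push 1. Stack: [1]
LOAD_FAST n → push 20. Stack: [1, 20]
BINARY_OP % → 1 % 20 = 1. Stack: [1]
LOAD_FAST_LOAD_FAST n,n → push 20,20. Stack: [1, 20, 20]
BINARY_OP // → 20 // 20 = 1. Stack: [1, 1]
BINARY_OP & → 1 & 1 = 1. Stack: [1]
STORE_FAST r → r=1. Stack: []
LOAD_FAST_LOAD_FAST n,r → push 20,1. Stack: [20, 1]
COMPARE_OP bool(<) → 20 vs 1 = False. Stack: [False]
POP_JUMP_IF_FALSE → pop False; jump. Stack: []
LOAD_FAST b → push 10. Stack: [10]
LOAD_CONST → push 2. Stack: [10, 2]
BINARY_OP << → 10 << 2 = 40. Stack: [40]
STORE_FAST u → u=40. Stack: []
LOAD_FAST u → push 40. Stack: [40]
RETURN_VALUE → return 40.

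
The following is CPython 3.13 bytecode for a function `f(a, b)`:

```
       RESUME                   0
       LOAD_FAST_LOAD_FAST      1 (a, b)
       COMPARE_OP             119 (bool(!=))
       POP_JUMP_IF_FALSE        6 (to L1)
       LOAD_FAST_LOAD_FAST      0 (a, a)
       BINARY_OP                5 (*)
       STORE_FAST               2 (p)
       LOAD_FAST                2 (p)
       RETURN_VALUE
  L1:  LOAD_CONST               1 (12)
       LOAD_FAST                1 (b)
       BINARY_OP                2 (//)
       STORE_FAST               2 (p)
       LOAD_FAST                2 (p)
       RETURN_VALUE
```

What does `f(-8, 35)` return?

64

LOAD_FAST_LOAD_FAST a,b → push -8,35. Stack: [-8, 35]
COMPARE_OP bool(!=) → -8 vs 35 = True. Stack: [True]
POP_JUMP_IF_FALSE → pop True; no jump. Stack: []
LOAD_FAST_LOAD_FAST a,a → push -8,-8. Stack: [-8, -8]
BINARY_OP * → -8 * -8 = 64. Stack: [64]
STORE_FAST p → p=64. Stack: []
LOAD_FAST p → push 64. Stack: [64]
RETURN_VALUE → return 64.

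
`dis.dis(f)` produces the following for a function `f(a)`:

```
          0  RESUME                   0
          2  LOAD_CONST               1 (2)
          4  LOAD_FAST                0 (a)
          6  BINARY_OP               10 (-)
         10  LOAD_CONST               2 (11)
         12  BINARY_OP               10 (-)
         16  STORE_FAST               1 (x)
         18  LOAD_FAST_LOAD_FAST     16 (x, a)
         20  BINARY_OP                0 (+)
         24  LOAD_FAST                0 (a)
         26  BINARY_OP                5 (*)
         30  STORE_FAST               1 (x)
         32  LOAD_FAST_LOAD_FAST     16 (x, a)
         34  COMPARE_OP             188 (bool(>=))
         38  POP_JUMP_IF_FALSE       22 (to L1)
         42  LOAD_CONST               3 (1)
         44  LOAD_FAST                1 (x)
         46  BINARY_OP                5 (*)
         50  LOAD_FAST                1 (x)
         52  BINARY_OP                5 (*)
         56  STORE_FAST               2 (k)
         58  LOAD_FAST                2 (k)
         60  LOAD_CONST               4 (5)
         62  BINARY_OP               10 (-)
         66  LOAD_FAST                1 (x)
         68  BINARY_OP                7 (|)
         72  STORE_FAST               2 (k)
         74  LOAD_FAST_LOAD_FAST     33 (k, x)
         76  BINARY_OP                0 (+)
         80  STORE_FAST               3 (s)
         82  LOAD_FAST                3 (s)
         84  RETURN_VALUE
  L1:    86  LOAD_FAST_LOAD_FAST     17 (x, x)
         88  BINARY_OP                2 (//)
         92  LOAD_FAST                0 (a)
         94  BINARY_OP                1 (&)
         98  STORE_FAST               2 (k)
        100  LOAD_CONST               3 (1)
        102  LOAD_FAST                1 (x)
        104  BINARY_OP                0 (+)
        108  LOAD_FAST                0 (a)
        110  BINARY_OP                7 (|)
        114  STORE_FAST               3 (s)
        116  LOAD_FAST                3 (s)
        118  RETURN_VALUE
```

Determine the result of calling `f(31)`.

-257

LOAD_CONST → push 2. Stack: [2]
LOAD_FAST a → push 31. Stack: [2, 31]
BINARY_OP - → 2 - 31 = -29. Stack: [-29]
LOAD_CONST → push 11. Stack: [-29, 11]
BINARY_OP - → -29 - 11 = -40. Stack: [-40]
STORE_FAST x → x=-40. Stack: []
LOAD_FAST_LOAD_FAST x,a → push -40,31. Stack: [-40, 31]
BINARY_OP + → -40 + 31 = -9. Stack: [-9]
LOAD_FAST a → push 31. Stack: [-9, 31]
BINARY_OP * → -9 * 31 = -279. Stack: [-279]
STORE_FAST x → x=-279. Stack: []
LOAD_FAST_LOAD_FAST x,a → push -279,31. Stack: [-279, 31]
COMPARE_OP bool(>=) → -279 vs 31 = False. Stack: [False]
POP_JUMP_IF_FALSE → pop False; jump. Stack: []
LOAD_FAST_LOAD_FAST x,x → push -279,-279. Stack: [-279, -279]
BINARY_OP // → -279 // -279 = 1. Stack: [1]
LOAD_FAST a → push 31. Stack: [1, 31]
BINARY_OP & → 1 & 31 = 1. Stack: [1]
STORE_FAST k → k=1. Stack: []
LOAD_CONST → push 1. Stack: [1]
LOAD_FAST x → push -279. Stack: [1, -279]
BINARY_OP + → 1 + -279 = -278. Stack: [-278]
LOAD_FAST a → push 31. Stack: [-278, 31]
BINARY_OP | → -278 | 31 = -257. Stack: [-257]
STORE_FAST s → s=-257. Stack: []
LOAD_FAST s → push -257. Stack: [-257]
RETURN_VALUE → return -257.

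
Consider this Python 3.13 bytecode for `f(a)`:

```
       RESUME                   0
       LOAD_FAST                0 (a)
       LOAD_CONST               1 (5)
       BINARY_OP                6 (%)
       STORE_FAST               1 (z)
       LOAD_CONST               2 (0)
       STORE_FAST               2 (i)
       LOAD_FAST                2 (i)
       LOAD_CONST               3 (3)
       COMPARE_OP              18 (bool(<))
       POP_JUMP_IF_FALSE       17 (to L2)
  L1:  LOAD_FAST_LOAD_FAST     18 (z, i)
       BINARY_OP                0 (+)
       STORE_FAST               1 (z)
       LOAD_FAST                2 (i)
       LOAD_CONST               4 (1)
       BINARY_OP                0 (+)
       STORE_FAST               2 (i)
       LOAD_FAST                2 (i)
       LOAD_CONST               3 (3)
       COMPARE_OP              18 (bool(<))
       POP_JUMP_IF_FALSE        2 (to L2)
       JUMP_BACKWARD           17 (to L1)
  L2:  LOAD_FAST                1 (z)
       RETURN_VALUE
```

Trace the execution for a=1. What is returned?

4

LOAD_FAST a → push 1. Stack: [1]
LOAD_CONST → push 5. Stack: [1, 5]
BINARY_OP % → 1 % 5 = 1. Stack: [1]
STORE_FAST z → z=1. Stack: []
LOAD_CONST → push 0. Stack: [0]
STORE_FAST i → i=0. Stack: []
LOAD_FAST i → push 0. Stack: [0]
LOAD_CONST → push 3. Stack: [0, 3]
COMPARE_OP bool(<) → 0 vs 3 = True. Stack: [True]
POP_JUMP_IF_FALSE → pop True; no jump. Stack: []
LOAD_FAST_LOAD_FAST z,i → push 1,0. Stack: [1, 0]
BINARY_OP + → 1 + 0 = 1. Stack: [1]
STORE_FAST z → z=1. Stack: []
LOAD_FAST i → push 0. Stack: [0]
LOAD_CONST → push 1. Stack: [0, 1]
BINARY_OP + → 0 + 1 = 1. Stack: [1]
STORE_FAST i → i=1. Stack: []
LOAD_FAST i → push 1. Stack: [1]
LOAD_CONST → push 3. Stack: [1, 3]
COMPARE_OP bool(<) → 1 vs 3 = True. Stack: [True]
POP_JUMP_IF_FALSE → pop True; no jump. Stack: []
LOAD_FAST_LOAD_FAST z,i → push 1,1. Stack: [1, 1]
BINARY_OP + → 1 + 1 = 2. Stack: [2]
STORE_FAST z → z=2. Stack: []
LOAD_FAST i → push 1. Stack: [1]
LOAD_CONST → push 1. Stack: [1, 1]
BINARY_OP + → 1 + 1 = 2. Stack: [2]
STORE_FAST i → i=2. Stack: []
LOAD_FAST i → push 2. Stack: [2]
LOAD_CONST → push 3. Stack: [2, 3]
COMPARE_OP bool(<) → 2 vs 3 = True. Stack: [True]
POP_JUMP_IF_FALSE → pop True; no jump. Stack: []
LOAD_FAST_LOAD_FAST z,i → push 2,2. Stack: [2, 2]
BINARY_OP + → 2 + 2 = 4. Stack: [4]
STORE_FAST z → z=4. Stack: []
LOAD_FAST i → push 2. Stack: [2]
LOAD_CONST → push 1. Stack: [2, 1]
BINARY_OP + → 2 + 1 = 3. Stack: [3]
STORE_FAST i → i=3. Stack: []
LOAD_FAST i → push 3. Stack: [3]
LOAD_CONST → push 3. Stack: [3, 3]
COMPARE_OP bool(<) → 3 vs 3 = False. Stack: [False]
POP_JUMP_IF_FALSE → pop False; jump. Stack: []
LOAD_FAST z → push 4. Stack: [4]
RETURN_VALUE → return 4.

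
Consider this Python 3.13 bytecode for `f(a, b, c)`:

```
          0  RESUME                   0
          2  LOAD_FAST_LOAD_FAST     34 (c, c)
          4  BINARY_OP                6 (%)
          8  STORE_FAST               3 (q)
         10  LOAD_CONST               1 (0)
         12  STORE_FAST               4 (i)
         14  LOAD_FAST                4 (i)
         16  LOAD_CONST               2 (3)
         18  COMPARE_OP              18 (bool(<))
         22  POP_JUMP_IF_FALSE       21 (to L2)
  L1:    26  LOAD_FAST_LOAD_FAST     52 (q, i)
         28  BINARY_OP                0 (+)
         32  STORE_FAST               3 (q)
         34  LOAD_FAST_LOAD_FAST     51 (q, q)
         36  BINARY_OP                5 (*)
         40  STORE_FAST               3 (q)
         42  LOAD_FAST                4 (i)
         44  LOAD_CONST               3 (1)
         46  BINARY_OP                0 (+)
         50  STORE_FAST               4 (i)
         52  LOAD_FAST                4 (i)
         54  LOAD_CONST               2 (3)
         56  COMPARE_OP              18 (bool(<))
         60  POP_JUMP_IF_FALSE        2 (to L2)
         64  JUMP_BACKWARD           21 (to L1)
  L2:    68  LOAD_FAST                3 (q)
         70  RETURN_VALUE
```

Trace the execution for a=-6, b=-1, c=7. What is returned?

LOAD_FAST_LOAD_FAST c,c → push 7,7. Stack: [7, 7]
BINARY_OP % → 7 % 7 = 0. Stack: [0]
STORE_FAST q → q=0. Stack: []
LOAD_CONST → push 0. Stack: [0]
STORE_FAST i → i=0. Stack: []
LOAD_FAST i → push 0. Stack: [0]
LOAD_CONST → push 3. Stack: [0, 3]
COMPARE_OP bool(<) → 0 vs 3 = True. Stack: [True]
POP_JUMP_IF_FALSE → pop True; no jump. Stack: []
LOAD_FAST_LOAD_FAST q,i → push 0,0. Stack: [0, 0]
BINARY_OP + → 0 + 0 = 0. Stack: [0]
STORE_FAST q → q=0. Stack: []
LOAD_FAST_LOAD_FAST q,q → push 0,0. Stack: [0, 0]
BINARY_OP * → 0 * 0 = 0. Stack: [0]
STORE_FAST q → q=0. Stack: []
LOAD_FAST i → push 0. Stack: [0]
LOAD_CONST → push 1. Stack: [0, 1]
BINARY_OP + → 0 + 1 = 1. Stack: [1]
STORE_FAST i → i=1. Stack: []
LOAD_FAST i → push 1. Stack: [1]
LOAD_CONST → push 3. Stack: [1, 3]
COMPARE_OP bool(<) → 1 vs 3 = True. Stack: [True]
POP_JUMP_IF_FALSE → pop True; no jump. Stack: []
LOAD_FAST_LOAD_FAST q,i → push 0,1. Stack: [0, 1]
BINARY_OP + → 0 + 1 = 1. Stack: [1]
STORE_FAST q → q=1. Stack: []
LOAD_FAST_LOAD_FAST q,q → push 1,1. Stack: [1, 1]
BINARY_OP * → 1 * 1 = 1. Stack: [1]
STORE_FAST q → q=1. Stack: []
LOAD_FAST i → push 1. Stack: [1]
LOAD_CONST → push 1. Stack: [1, 1]
BINARY_OP + → 1 + 1 = 2. Stack: [2]
STORE_FAST i → i=2. Stack: []
LOAD_FAST i → push 2. Stack: [2]
LOAD_CONST → push 3. Stack: [2, 3]
COMPARE_OP bool(<) → 2 vs 3 = True. Stack: [True]
POP_JUMP_IF_FALSE → pop True; no jump. Stack: []
LOAD_FAST_LOAD_FAST q,i → push 1,2. Stack: [1, 2]
BINARY_OP + → 1 + 2 = 3. Stack: [3]
STORE_FAST q → q=3. Stack: []
LOAD_FAST_LOAD_FAST q,q → push 3,3. Stack: [3, 3]
BINARY_OP * → 3 * 3 = 9. Stack: [9]
STORE_FAST q → q=9. Stack: []
LOAD_FAST i → push 2. Stack: [2]
LOAD_CONST → push 1. Stack: [2, 1]
BINARY_OP + → 2 + 1 = 3. Stack: [3]
STORE_FAST i → i=3. Stack: []
LOAD_FAST i → push 3. Stack: [3]
LOAD_CONST → push 3. Stack: [3, 3]
COMPARE_OP bool(<) → 3 vs 3 = False. Stack: [False]
POP_JUMP_IF_FALSE → pop False; jump. Stack: []
LOAD_FAST q → push 9. Stack: [9]
RETURN_VALUE → return 9.

9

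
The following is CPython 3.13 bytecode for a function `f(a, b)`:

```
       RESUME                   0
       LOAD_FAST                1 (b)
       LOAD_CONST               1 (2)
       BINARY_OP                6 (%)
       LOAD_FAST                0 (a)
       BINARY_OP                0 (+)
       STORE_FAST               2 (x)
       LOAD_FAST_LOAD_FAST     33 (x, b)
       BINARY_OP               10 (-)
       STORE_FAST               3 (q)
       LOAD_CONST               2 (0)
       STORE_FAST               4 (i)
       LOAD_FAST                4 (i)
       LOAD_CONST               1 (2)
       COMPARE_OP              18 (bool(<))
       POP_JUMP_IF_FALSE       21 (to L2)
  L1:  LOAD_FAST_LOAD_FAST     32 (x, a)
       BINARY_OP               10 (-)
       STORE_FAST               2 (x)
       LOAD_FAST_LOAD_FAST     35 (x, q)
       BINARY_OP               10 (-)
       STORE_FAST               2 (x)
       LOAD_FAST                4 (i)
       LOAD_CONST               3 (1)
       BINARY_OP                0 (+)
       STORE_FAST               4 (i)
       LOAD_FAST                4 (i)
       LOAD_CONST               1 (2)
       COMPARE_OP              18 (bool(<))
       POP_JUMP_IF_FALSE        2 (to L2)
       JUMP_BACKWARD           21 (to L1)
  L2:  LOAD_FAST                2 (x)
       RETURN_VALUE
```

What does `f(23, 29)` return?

-12

LOAD_FAST b → push 29. Stack: [29]
LOAD_CONST → push 2. Stack: [29, 2]
BINARY_OP % → 29 % 2 = 1. Stack: [1]
LOAD_FAST a → push 23. Stack: [1, 23]
BINARY_OP + → 1 + 23 = 24. Stack: [24]
STORE_FAST x → x=24. Stack: []
LOAD_FAST_LOAD_FAST x,b → push 24,29. Stack: [24, 29]
BINARY_OP - → 24 - 29 = -5. Stack: [-5]
STORE_FAST q → q=-5. Stack: []
LOAD_CONST → push 0. Stack: [0]
STORE_FAST i → i=0. Stack: []
LOAD_FAST i → push 0. Stack: [0]
LOAD_CONST → push 2. Stack: [0, 2]
COMPARE_OP bool(<) → 0 vs 2 = True. Stack: [True]
POP_JUMP_IF_FALSE → pop True; no jump. Stack: []
LOAD_FAST_LOAD_FAST x,a → push 24,23. Stack: [24, 23]
BINARY_OP - → 24 - 23 = 1. Stack: [1]
STORE_FAST x → x=1. Stack: []
LOAD_FAST_LOAD_FAST x,q → push 1,-5. Stack: [1, -5]
BINARY_OP - → 1 - -5 = 6. Stack: [6]
STORE_FAST x → x=6. Stack: []
LOAD_FAST i → push 0. Stack: [0]
LOAD_CONST → push 1. Stack: [0, 1]
BINARY_OP + → 0 + 1 = 1. Stack: [1]
STORE_FAST i → i=1. Stack: []
LOAD_FAST i → push 1. Stack: [1]
LOAD_CONST → push 2. Stack: [1, 2]
COMPARE_OP bool(<) → 1 vs 2 = True. Stack: [True]
POP_JUMP_IF_FALSE → pop True; no jump. Stack: []
LOAD_FAST_LOAD_FAST x,a → push 6,23. Stack: [6, 23]
BINARY_OP - → 6 - 23 = -17. Stack: [-17]
STORE_FAST x → x=-17. Stack: []
LOAD_FAST_LOAD_FAST x,q → push -17,-5. Stack: [-17, -5]
BINARY_OP - → -17 - -5 = -12. Stack: [-12]
STORE_FAST x → x=-12. Stack: []
LOAD_FAST i → push 1. Stack: [1]
LOAD_CONST → push 1. Stack: [1, 1]
BINARY_OP + → 1 + 1 = 2. Stack: [2]
STORE_FAST i → i=2. Stack: []
LOAD_FAST i → push 2. Stack: [2]
LOAD_CONST → push 2. Stack: [2, 2]
COMPARE_OP bool(<) → 2 vs 2 = False. Stack: [False]
POP_JUMP_IF_FALSE → pop False; jump. Stack: []
LOAD_FAST x → push -12. Stack: [-12]
RETURN_VALUE → return -12.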